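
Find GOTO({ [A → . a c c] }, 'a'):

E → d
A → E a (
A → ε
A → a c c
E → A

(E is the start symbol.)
GOTO(I, 'a') = CLOSURE({ [A → αX.β] : [A → α.Xβ] ∈ I, X = 'a' })

Items with dot before 'a', with the dot advanced:
  [A → . a c c] → [A → a . c c]
Closure adds nothing (no advanced item has the dot before a non-terminal).

GOTO = { [A → a . c c] }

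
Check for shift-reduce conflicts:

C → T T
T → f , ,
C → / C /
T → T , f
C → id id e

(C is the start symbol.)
Yes — I11: [C → T T .] vs [T → T . , f]

A shift-reduce conflict occurs when an LR(0) state has both:
  - a complete (reduce) item [A → α .] (dot at the end), and
  - a shift item [B → β . c γ] (dot before a terminal).

Augment with C' → C and build the canonical LR(0) collection (I0 = CLOSURE({[C' → . C]}), then GOTO on every symbol after a dot until no new states appear). It has 15 states:
  I0: { [C → . / C /], [C → . T T], [C → . id id e], [C' → . C], [T → . T , f], [T → . f , ,] }  — shift
  I1: { [C → . / C /], [C → . T T], [C → . id id e], [C → / . C /], [T → . T , f], [T → . f , ,] }  — shift
  I2: { [C' → C .] }  — accept
  I3: { [C → T . T], [T → . T , f], [T → . f , ,], [T → T . , f] }  — shift
  I4: { [T → f . , ,] }  — shift
  I5: { [C → id . id e] }  — shift
  I6: { [C → id id . e] }  — shift
  I7: { [C → id id e .] }  — reduce
  I8: { [T → f , . ,] }  — shift
  I9: { [T → f , , .] }  — reduce
  I10: { [T → T , . f] }  — shift
  I11: { [C → T T .], [T → T . , f] }  — shift, reduce
  I12: { [T → T , f .] }  — reduce
  I13: { [C → / C . /] }  — shift
  I14: { [C → / C / .] }  — reduce

I11 contains reduce item [C → T T .] and shift item [T → T . , f] — shift-reduce conflict.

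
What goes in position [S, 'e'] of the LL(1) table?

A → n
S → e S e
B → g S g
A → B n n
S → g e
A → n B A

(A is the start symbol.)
To find M[S, 'e'], we find productions for S where 'e' is in the predict set (PREDICT(N → α) = (FIRST(α) \ {ε}) ∪ (FOLLOW(N) if α ⇒* ε)).

S → e S e: PREDICT = { 'e' }
  'e' is in predict set, so this production goes in M[S, 'e']
S → g e: PREDICT = { 'g' }

M[S, 'e'] = S → e S e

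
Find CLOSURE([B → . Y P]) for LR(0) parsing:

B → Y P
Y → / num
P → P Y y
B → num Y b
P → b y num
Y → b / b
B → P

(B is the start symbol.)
To compute CLOSURE, for each item [A → α.Bβ] where B is a non-terminal, add [B → .γ] for all productions B → γ; repeat for the newly added items until nothing changes.

Start with: [B → . Y P]
  [B → . Y P] has the dot before Y: add [Y → . / num], [Y → . b / b]
No further items can be added.

CLOSURE = { [B → . Y P], [Y → . / num], [Y → . b / b] }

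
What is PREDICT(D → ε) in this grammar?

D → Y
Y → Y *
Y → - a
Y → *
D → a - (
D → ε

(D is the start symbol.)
{ $ }

PREDICT(D → ε) = (FIRST(RHS) \ {ε}) ∪ (FOLLOW(D) if ε ∈ FIRST(RHS), i.e. RHS ⇒* ε)
The right-hand side is ε (FIRST(ε) = { ε }), so the predict set is FOLLOW(D) = { $ }
PREDICT(D → ε) = { $ }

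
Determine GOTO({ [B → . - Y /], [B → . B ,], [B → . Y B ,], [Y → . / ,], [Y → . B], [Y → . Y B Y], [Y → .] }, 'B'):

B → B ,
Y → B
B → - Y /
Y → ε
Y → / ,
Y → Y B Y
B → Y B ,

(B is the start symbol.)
{ [B → B . ,], [Y → B .] }

GOTO(I, 'B') = CLOSURE({ [A → αX.β] : [A → α.Xβ] ∈ I, X = 'B' })

Items with dot before 'B', with the dot advanced:
  [B → . B ,] → [B → B . ,]
  [Y → . B] → [Y → B .]
Closure adds nothing (no advanced item has the dot before a non-terminal).

GOTO = { [B → B . ,], [Y → B .] }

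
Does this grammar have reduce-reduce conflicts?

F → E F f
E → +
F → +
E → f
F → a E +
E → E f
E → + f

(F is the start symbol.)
A reduce-reduce conflict occurs when an LR(0) state has two complete items [A → α .] and [B → β .] — both call for a reduction, and with no lookahead the parser cannot choose between them.

Augment with F' → F and build the canonical LR(0) collection (I0 = CLOSURE({[F' → . F]}), then GOTO on every symbol after a dot until no new states appear). It has 14 states:
  I0: { [E → . + f], [E → . +], [E → . E f], [E → . f], [F → . +], [F → . E F f], [F → . a E +], [F' → . F] }  — shift
  I1: { [E → + . f], [E → + .], [F → + .] }  — shift, 2 reduces
  I2: { [E → . + f], [E → . +], [E → . E f], [E → . f], [E → E . f], [F → . +], [F → . E F f], [F → . a E +], [F → E . F f] }  — shift
  I3: { [F' → F .] }  — accept
  I4: { [E → . + f], [E → . +], [E → . E f], [E → . f], [F → a . E +] }  — shift
  I5: { [E → f .] }  — reduce
  I6: { [E → + . f], [E → + .] }  — shift, reduce
  I7: { [E → E . f], [F → a E . +] }  — shift
  I8: { [F → a E + .] }  — reduce
  I9: { [E → E f .] }  — reduce
  I10: { [E → + f .] }  — reduce
  I11: { [F → E F . f] }  — shift
  I12: { [E → E f .], [E → f .] }  — 2 reduces
  I13: { [F → E F f .] }  — reduce

I1 contains complete items [E → + .], [F → + .] — reduce-reduce conflict.
I12 contains complete items [E → E f .], [E → f .] — reduce-reduce conflict.

Answer: Yes — I1: [E → + .] vs [F → + .]; I12: [E → E f .] vs [E → f .]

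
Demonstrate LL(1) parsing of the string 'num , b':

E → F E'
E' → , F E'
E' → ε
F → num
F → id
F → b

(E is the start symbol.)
LL(1) parsing maintains a stack (initially the start symbol over $) and the input. At each step: if the stack top is a terminal, match it against the current input token; if it is a non-terminal N, replace it with the RHS of M[N, lookahead] (the unique production whose predict set contains the lookahead).

Stack is shown with the top on the left.

Stack     Input      Action
---------------------------
E $       num , b $  output E → F E'
F E' $    num , b $  output F → num
num E' $  num , b $  match 'num'
E' $      , b $      output E' → , F E'
, F E' $  , b $      match ','
F E' $    b $        output F → b
b E' $    b $        match 'b'
E' $      $          output E' → ε
$         $          accept

The string is accepted.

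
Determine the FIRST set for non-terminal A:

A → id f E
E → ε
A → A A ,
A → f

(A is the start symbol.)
{ 'f', 'id' }

From A → id f E:
  - id is a terminal: add 'id' and stop
From A → A A ,:
  - A is the symbol being defined: contributes nothing new
    A is not nullable, so stop
From A → f:
  - f is a terminal: add 'f' and stop

Collecting: FIRST(A) = { 'f', 'id' }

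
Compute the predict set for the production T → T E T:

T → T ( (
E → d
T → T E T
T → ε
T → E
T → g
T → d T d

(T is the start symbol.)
PREDICT(T → T E T) = (FIRST(RHS) \ {ε}) ∪ (FOLLOW(T) if ε ∈ FIRST(RHS), i.e. RHS ⇒* ε)
FIRST(T) = { '(', 'd', 'g', ε }
FIRST(E) = { 'd' }
FIRST(T E T) = { '(', 'd', 'g' }
ε ∉ FIRST(T E T), so FOLLOW(T) is not added.
PREDICT(T → T E T) = { '(', 'd', 'g' }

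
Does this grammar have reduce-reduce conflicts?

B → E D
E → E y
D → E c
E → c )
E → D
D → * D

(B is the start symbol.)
Yes — I7: [B → E D .] vs [E → D .]; I12: [D → * D .] vs [E → D .]

A reduce-reduce conflict occurs when an LR(0) state has two complete items [A → α .] and [B → β .] — both call for a reduction, and with no lookahead the parser cannot choose between them.

Augment with B' → B and build the canonical LR(0) collection (I0 = CLOSURE({[B' → . B]}), then GOTO on every symbol after a dot until no new states appear). It has 13 states:
  I0: { [B → . E D], [B' → . B], [D → . * D], [D → . E c], [E → . D], [E → . E y], [E → . c )] }  — shift
  I1: { [D → * . D], [D → . * D], [D → . E c], [E → . D], [E → . E y], [E → . c )] }  — shift
  I2: { [B' → B .] }  — accept
  I3: { [E → D .] }  — reduce
  I4: { [B → E . D], [D → . * D], [D → . E c], [D → E . c], [E → . D], [E → . E y], [E → . c )], [E → E . y] }  — shift
  I5: { [E → c . )] }  — shift
  I6: { [E → c ) .] }  — reduce
  I7: { [B → E D .], [E → D .] }  — 2 reduces
  I8: { [D → E . c], [E → E . y] }  — shift
  I9: { [D → E c .], [E → c . )] }  — shift, reduce
  I10: { [E → E y .] }  — reduce
  I11: { [D → E c .] }  — reduce
  I12: { [D → * D .], [E → D .] }  — 2 reduces

I7 contains complete items [B → E D .], [E → D .] — reduce-reduce conflict.
I12 contains complete items [D → * D .], [E → D .] — reduce-reduce conflict.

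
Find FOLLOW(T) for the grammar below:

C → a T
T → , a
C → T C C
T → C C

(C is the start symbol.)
In C → a T: T is at the end, add FOLLOW(C)
In C → T C C: T is followed by C C, add FIRST(C C) \ {ε} = { ',', 'a' }

The FOLLOW sets referred to above (computed the same way, to a fixed point):
  FOLLOW(C) = { $, ',', 'a' }

Taking the union: FOLLOW(T) = { $, ',', 'a' }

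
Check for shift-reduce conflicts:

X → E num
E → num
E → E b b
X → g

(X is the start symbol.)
No shift-reduce conflicts

Augment with X' → X and build the canonical LR(0) collection (I0 = CLOSURE({[X' → . X]}), then GOTO on every symbol after a dot until no new states appear). It has 8 states:
  I0: { [E → . E b b], [E → . num], [X → . E num], [X → . g], [X' → . X] }  — shift
  I1: { [E → E . b b], [X → E . num] }  — shift
  I2: { [X' → X .] }  — accept
  I3: { [X → g .] }  — reduce
  I4: { [E → num .] }  — reduce
  I5: { [E → E b . b] }  — shift
  I6: { [X → E num .] }  — reduce
  I7: { [E → E b b .] }  — reduce

No state contains both a complete item and a shift item.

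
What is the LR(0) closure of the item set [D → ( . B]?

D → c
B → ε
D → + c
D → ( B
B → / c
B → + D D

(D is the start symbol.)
To compute CLOSURE, for each item [A → α.Bβ] where B is a non-terminal, add [B → .γ] for all productions B → γ; repeat for the newly added items until nothing changes.

Start with: [D → ( . B]
  [D → ( . B] has the dot before B: add [B → .], [B → . / c], [B → . + D D]
No further items can be added.

CLOSURE = { [B → . + D D], [B → . / c], [B → .], [D → ( . B] }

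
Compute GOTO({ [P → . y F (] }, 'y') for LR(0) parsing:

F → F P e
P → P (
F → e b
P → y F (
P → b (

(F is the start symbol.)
GOTO(I, 'y') = CLOSURE({ [A → αX.β] : [A → α.Xβ] ∈ I, X = 'y' })

Items with dot before 'y', with the dot advanced:
  [P → . y F (] → [P → y . F (]
Closure of the advanced items:
  [P → y . F (] has the dot before F: add [F → . F P e], [F → . e b]

GOTO = { [F → . F P e], [F → . e b], [P → y . F (] }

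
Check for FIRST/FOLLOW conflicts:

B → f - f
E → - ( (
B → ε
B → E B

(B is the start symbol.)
Nullable non-terminals: B.
FIRST sets used below: FIRST(E) = { '-' }

B: nullable alternative(s) B → ε; FOLLOW(B) = { $ }
  B → f - f: FIRST \ {ε} = { 'f' } — disjoint from FOLLOW(B)
  B → ε: FIRST \ {ε} = { } — this is the only nullable alternative, skip
  B → E B: FIRST \ {ε} = { '-' } — disjoint from FOLLOW(B)

E has no nullable alternative, so no FIRST/FOLLOW check is needed there.

No FIRST/FOLLOW conflicts found.

Answer: No FIRST/FOLLOW conflicts.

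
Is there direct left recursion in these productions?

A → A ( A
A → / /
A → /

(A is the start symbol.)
Direct left recursion occurs when N → N α for some non-terminal N (the right-hand side begins with the left-hand side itself).

A → A ( A: LEFT RECURSIVE (starts with A)
A → / /: starts with '/'
A → /: starts with '/'

The grammar has direct left recursion on: A.

Answer: Yes, A is left-recursive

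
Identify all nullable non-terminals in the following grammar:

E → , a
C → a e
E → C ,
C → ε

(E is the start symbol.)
A non-terminal is nullable if it can derive ε (the empty string): either it has an ε-production, or it has a production whose right-hand side consists entirely of nullable non-terminals.

ε-productions: C → ε
So C is immediately nullable.
No further non-terminal can be added: every production for the remaining non-terminals contains a terminal or a non-nullable non-terminal.
Nullable = { 'C' }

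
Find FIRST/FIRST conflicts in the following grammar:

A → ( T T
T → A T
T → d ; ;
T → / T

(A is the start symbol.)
A FIRST/FIRST conflict occurs when two productions N → α and N → β for the same non-terminal have FIRST(α) ∩ FIRST(β) ≠ ∅ (with ε ∈ FIRST of a nullable right-hand side, so two nullable alternatives also conflict).

FIRST sets of the non-terminals at (or reachable through a nullable prefix from) the front of some alternative:
  FIRST(A) = { '(' }

Productions for T:
  T → A T: FIRST = { '(' }
  T → d ; ;: FIRST = { 'd' }
  T → / T: FIRST = { '/' }
A has only one production, so no FIRST/FIRST conflict is possible there.

All alternatives of each non-terminal have pairwise disjoint FIRST sets.

Answer: No FIRST/FIRST conflicts.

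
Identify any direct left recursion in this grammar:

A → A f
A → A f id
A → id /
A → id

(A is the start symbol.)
Yes, A is left-recursive

A → A f: LEFT RECURSIVE (starts with A)
A → A f id: LEFT RECURSIVE (starts with A)
A → id /: starts with id
A → id: starts with id

The grammar has direct left recursion on: A.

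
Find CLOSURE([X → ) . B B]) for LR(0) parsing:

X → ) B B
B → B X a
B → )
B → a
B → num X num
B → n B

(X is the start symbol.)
{ [B → . )], [B → . B X a], [B → . a], [B → . n B], [B → . num X num], [X → ) . B B] }

Start with: [X → ) . B B]
  [X → ) . B B] has the dot before B: add [B → . B X a], [B → . )], [B → . a], [B → . num X num], [B → . n B]
No further items can be added.

CLOSURE = { [B → . )], [B → . B X a], [B → . a], [B → . n B], [B → . num X num], [X → ) . B B] }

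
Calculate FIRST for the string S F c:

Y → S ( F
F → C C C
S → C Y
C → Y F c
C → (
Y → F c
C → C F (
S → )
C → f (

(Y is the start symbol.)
FIRST sets of the non-terminals involved (from the grammar, by fixed-point iteration):
  FIRST(S) = { '(', ')', 'f' }

To compute FIRST(S F c), process the symbols left to right:
Symbol S is a non-terminal. Add FIRST(S) \ {ε} = { '(', ')', 'f' }
S is not nullable (ε ∉ FIRST(S)), so stop here.
FIRST(S F c) = { '(', ')', 'f' }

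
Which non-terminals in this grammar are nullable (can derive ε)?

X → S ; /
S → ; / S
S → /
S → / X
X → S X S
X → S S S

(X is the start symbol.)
A non-terminal is nullable if it can derive ε (the empty string): either it has an ε-production, or it has a production whose right-hand side consists entirely of nullable non-terminals.

There are no ε-productions, so no non-terminal can derive ε.
No non-terminals are nullable.

Answer: None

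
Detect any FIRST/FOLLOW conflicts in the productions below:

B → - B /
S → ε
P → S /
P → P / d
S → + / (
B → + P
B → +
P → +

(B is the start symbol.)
No FIRST/FOLLOW conflicts.

A FIRST/FOLLOW conflict occurs when a non-terminal N has a nullable alternative N → β (β ⇒* ε) and another alternative N → α with FIRST(α) ∩ FOLLOW(N) ≠ ∅: on such a lookahead the parser cannot decide between expanding α and letting N vanish via β.

Nullable non-terminals: S.

S: nullable alternative(s) S → ε; FOLLOW(S) = { '/' }
  S → ε: FIRST \ {ε} = { } — this is the only nullable alternative, skip
  S → + / (: FIRST \ {ε} = { '+' } — disjoint from FOLLOW(S)

B, P have no nullable alternative, so no FIRST/FOLLOW check is needed there.

No FIRST/FOLLOW conflicts found.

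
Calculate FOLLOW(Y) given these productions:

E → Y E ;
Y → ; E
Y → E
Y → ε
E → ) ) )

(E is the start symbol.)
To compute FOLLOW(Y), find every occurrence of Y on a right-hand side N → α Y β: add FIRST(β) \ {ε}, and if β is empty or nullable also add FOLLOW(N). Iterate to a fixed point.

In E → Y E ;: Y is followed by E ';', add FIRST(E ';') \ {ε} = { ')', ';' }

Taking the union: FOLLOW(Y) = { ')', ';' }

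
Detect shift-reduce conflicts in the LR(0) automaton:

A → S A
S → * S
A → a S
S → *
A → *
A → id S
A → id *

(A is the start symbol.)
A shift-reduce conflict occurs when an LR(0) state has both:
  - a complete (reduce) item [A → α .] (dot at the end), and
  - a shift item [B → β . c γ] (dot before a terminal).

Augment with A' → A and build the canonical LR(0) collection (I0 = CLOSURE({[A' → . A]}), then GOTO on every symbol after a dot until no new states appear). It has 12 states:
  I0: { [A → . *], [A → . S A], [A → . a S], [A → . id *], [A → . id S], [A' → . A], [S → . * S], [S → . *] }  — shift
  I1: { [A → * .], [S → * . S], [S → * .], [S → . * S], [S → . *] }  — shift, 2 reduces
  I2: { [A' → A .] }  — accept
  I3: { [A → . *], [A → . S A], [A → . a S], [A → . id *], [A → . id S], [A → S . A], [S → . * S], [S → . *] }  — shift
  I4: { [A → a . S], [S → . * S], [S → . *] }  — shift
  I5: { [A → id . *], [A → id . S], [S → . * S], [S → . *] }  — shift
  I6: { [A → id * .], [S → * . S], [S → * .], [S → . * S], [S → . *] }  — shift, 2 reduces
  I7: { [A → id S .] }  — reduce
  I8: { [S → * . S], [S → * .], [S → . * S], [S → . *] }  — shift, reduce
  I9: { [S → * S .] }  — reduce
  I10: { [A → a S .] }  — reduce
  I11: { [A → S A .] }  — reduce

I1 contains reduce items [A → * .], [S → * .] and shift items [S → . *], [S → . * S] — shift-reduce conflict.
I6 contains reduce items [A → id * .], [S → * .] and shift items [S → . *], [S → . * S] — shift-reduce conflict.
I8 contains reduce item [S → * .] and shift items [S → . *], [S → . * S] — shift-reduce conflict.

Answer: Yes — I1: [A → * .] vs [S → . *]; I6: [A → id * .] vs [S → . *]; I8: [S → * .] vs [S → . *]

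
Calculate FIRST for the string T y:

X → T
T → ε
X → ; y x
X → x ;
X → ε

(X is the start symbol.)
FIRST sets of the non-terminals involved (from the grammar, by fixed-point iteration):
  FIRST(T) = { ε }

To compute FIRST(T y), process the symbols left to right:
Symbol T is a non-terminal. Add FIRST(T) \ {ε} = { }
T is nullable (ε ∈ FIRST(T)), continue to the next symbol.
Symbol y is a terminal. Add 'y' and stop.
FIRST(T y) = { 'y' }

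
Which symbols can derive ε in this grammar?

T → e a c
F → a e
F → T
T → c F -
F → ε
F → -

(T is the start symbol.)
A non-terminal is nullable if it can derive ε (the empty string): either it has an ε-production, or it has a production whose right-hand side consists entirely of nullable non-terminals.

ε-productions: F → ε
So F is immediately nullable.
No further non-terminal can be added: every production for the remaining non-terminals contains a terminal or a non-nullable non-terminal.
Nullable = { 'F' }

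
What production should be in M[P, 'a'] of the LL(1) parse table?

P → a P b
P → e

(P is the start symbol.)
To find M[P, 'a'], we find productions for P where 'a' is in the predict set (PREDICT(N → α) = (FIRST(α) \ {ε}) ∪ (FOLLOW(N) if α ⇒* ε)).

P → a P b: PREDICT = { 'a' }
  'a' is in predict set, so this production goes in M[P, 'a']
P → e: PREDICT = { 'e' }

M[P, 'a'] = P → a P b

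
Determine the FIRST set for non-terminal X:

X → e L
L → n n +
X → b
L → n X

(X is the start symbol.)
To compute FIRST(X), examine every production with X on the left-hand side, reading each right-hand side left to right until a non-nullable symbol is reached.

From X → e L:
  - e is a terminal: add 'e' and stop
From X → b:
  - b is a terminal: add 'b' and stop

Collecting: FIRST(X) = { 'b', 'e' }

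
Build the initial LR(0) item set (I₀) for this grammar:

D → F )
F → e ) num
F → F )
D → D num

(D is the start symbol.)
First, augment the grammar with D' → D
I₀ = CLOSURE({ [D' → . D] }):
  [D' → . D] has the dot before D: add [D → . F )], [D → . D num]
  [D → . F )] has the dot before F: add [F → . e ) num], [F → . F )]
No further items can be added.

I₀ = { [D → . D num], [D → . F )], [D' → . D], [F → . F )], [F → . e ) num] }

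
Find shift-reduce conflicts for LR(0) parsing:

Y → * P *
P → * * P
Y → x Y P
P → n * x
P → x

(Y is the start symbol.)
Augment with Y' → Y and build the canonical LR(0) collection (I0 = CLOSURE({[Y' → . Y]}), then GOTO on every symbol after a dot until no new states appear). It has 15 states:
  I0: { [Y → . * P *], [Y → . x Y P], [Y' → . Y] }  — shift
  I1: { [P → . * * P], [P → . n * x], [P → . x], [Y → * . P *] }  — shift
  I2: { [Y' → Y .] }  — accept
  I3: { [Y → . * P *], [Y → . x Y P], [Y → x . Y P] }  — shift
  I4: { [P → . * * P], [P → . n * x], [P → . x], [Y → x Y . P] }  — shift
  I5: { [P → * . * P] }  — shift
  I6: { [Y → x Y P .] }  — reduce
  I7: { [P → n . * x] }  — shift
  I8: { [P → x .] }  — reduce
  I9: { [P → n * . x] }  — shift
  I10: { [P → n * x .] }  — reduce
  I11: { [P → * * . P], [P → . * * P], [P → . n * x], [P → . x] }  — shift
  I12: { [P → * * P .] }  — reduce
  I13: { [Y → * P . *] }  — shift
  I14: { [Y → * P * .] }  — reduce

No state contains both a complete item and a shift item.

Answer: No shift-reduce conflicts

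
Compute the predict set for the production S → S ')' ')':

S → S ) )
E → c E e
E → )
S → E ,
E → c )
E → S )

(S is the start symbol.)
{ ')', 'c' }

PREDICT(S → S ')' ')') = (FIRST(RHS) \ {ε}) ∪ (FOLLOW(S) if ε ∈ FIRST(RHS), i.e. RHS ⇒* ε)
FIRST(S) = { ')', 'c' }
FIRST(S ')' ')') = { ')', 'c' }
ε ∉ FIRST(S ')' ')'), so FOLLOW(S) is not added.
PREDICT(S → S ')' ')') = { ')', 'c' }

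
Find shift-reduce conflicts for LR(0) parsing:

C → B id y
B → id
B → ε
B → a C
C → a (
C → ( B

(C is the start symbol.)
A shift-reduce conflict occurs when an LR(0) state has both:
  - a complete (reduce) item [A → α .] (dot at the end), and
  - a shift item [B → β . c γ] (dot before a terminal).

Augment with C' → C and build the canonical LR(0) collection (I0 = CLOSURE({[C' → . C]}), then GOTO on every symbol after a dot until no new states appear). It has 12 states:
  I0: { [B → . a C], [B → . id], [B → .], [C → . ( B], [C → . B id y], [C → . a (], [C' → . C] }  — shift, reduce
  I1: { [B → . a C], [B → . id], [B → .], [C → ( . B] }  — shift, reduce
  I2: { [C → B . id y] }  — shift
  I3: { [C' → C .] }  — accept
  I4: { [B → . a C], [B → . id], [B → .], [B → a . C], [C → . ( B], [C → . B id y], [C → . a (], [C → a . (] }  — shift, reduce
  I5: { [B → id .] }  — reduce
  I6: { [B → . a C], [B → . id], [B → .], [C → ( . B], [C → a ( .] }  — shift, 2 reduces
  I7: { [B → a C .] }  — reduce
  I8: { [C → ( B .] }  — reduce
  I9: { [B → . a C], [B → . id], [B → .], [B → a . C], [C → . ( B], [C → . B id y], [C → . a (] }  — shift, reduce
  I10: { [C → B id . y] }  — shift
  I11: { [C → B id y .] }  — reduce

I0 contains reduce item [B → .] and shift items [B → . a C], [B → . id], [C → . ( B], [C → . a (] — shift-reduce conflict.
I1 contains reduce item [B → .] and shift items [B → . a C], [B → . id] — shift-reduce conflict.
I4 contains reduce item [B → .] and shift items [B → . a C], [B → . id], [C → . ( B], [C → . a (], [C → a . (] — shift-reduce conflict.
I6 contains reduce items [B → .], [C → a ( .] and shift items [B → . a C], [B → . id] — shift-reduce conflict.
I9 contains reduce item [B → .] and shift items [B → . a C], [B → . id], [C → . ( B], [C → . a (] — shift-reduce conflict.

Answer: Yes — I0: [B → .] vs [B → . a C]; I1: [B → .] vs [B → . a C]; I4: [B → .] vs [B → . a C]; I6: [B → .] vs [B → . a C]; I9: [B → .] vs [B → . a C]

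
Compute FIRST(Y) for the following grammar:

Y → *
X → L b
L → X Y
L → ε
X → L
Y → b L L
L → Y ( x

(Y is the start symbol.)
From Y → *:
  - '*' is a terminal: add '*' and stop
From Y → b L L:
  - b is a terminal: add 'b' and stop

Collecting: FIRST(Y) = { '*', 'b' }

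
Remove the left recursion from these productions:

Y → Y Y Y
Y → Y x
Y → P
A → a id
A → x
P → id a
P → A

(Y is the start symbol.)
Y → P Y'
Y' → Y Y Y'
Y' → x Y'
Y' → ε
A → a id
A → x
P → id a
P → A

Y is directly left-recursive. The standard transformation for
  A → A α₁ | ... | A α_m | β₁ | ... | β_n
is
  A  → β₁ A' | ... | β_n A'
  A' → α₁ A' | ... | α_m A' | ε

Y → P becomes Y → P Y'
Y → Y Y Y becomes Y' → Y Y Y'
Y → Y x becomes Y' → x Y'
Add Y' → ε

Productions for other non-terminals are unchanged:
  A → a id
  A → x
  P → id a
  P → A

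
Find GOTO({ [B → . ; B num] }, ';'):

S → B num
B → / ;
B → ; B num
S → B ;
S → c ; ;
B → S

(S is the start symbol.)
{ [B → . / ;], [B → . ; B num], [B → . S], [B → ; . B num], [S → . B ;], [S → . B num], [S → . c ; ;] }

GOTO(I, ';') = CLOSURE({ [A → αX.β] : [A → α.Xβ] ∈ I, X = ';' })

Items with dot before ';', with the dot advanced:
  [B → . ; B num] → [B → ; . B num]
Closure of the advanced items:
  [B → ; . B num] has the dot before B: add [B → . / ;], [B → . ; B num], [B → . S]
  [B → . S] has the dot before S: add [S → . B num], [S → . B ;], [S → . c ; ;]

GOTO = { [B → . / ;], [B → . ; B num], [B → . S], [B → ; . B num], [S → . B ;], [S → . B num], [S → . c ; ;] }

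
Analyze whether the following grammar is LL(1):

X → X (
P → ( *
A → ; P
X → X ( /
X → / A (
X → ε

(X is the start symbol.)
No. Predict set conflict for X: { '(', '/' }

Relevant sets:
  FIRST(X) = { '(', '/', ε }
  FOLLOW(X) = { $, '(' }

For X:
  PREDICT(X → X '(') = { '(', '/' }
  PREDICT(X → X '(' '/') = { '(', '/' }
  PREDICT(X → '/' A '(') = { '/' }
  PREDICT(X → ε) = { $, '(' }
P, A have a single production, so nothing to check there.

Conflict found: Predict set conflict for X: { '(', '/' }
The grammar is NOT LL(1).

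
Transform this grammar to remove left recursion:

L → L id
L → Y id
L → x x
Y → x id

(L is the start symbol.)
L is directly left-recursive. The standard transformation for
  A → A α₁ | ... | A α_m | β₁ | ... | β_n
is
  A  → β₁ A' | ... | β_n A'
  A' → α₁ A' | ... | α_m A' | ε

L → Y id becomes L → Y id L'
L → x x becomes L → x x L'
L → L id becomes L' → id L'
Add L' → ε

Productions for other non-terminals are unchanged:
  Y → x id

Resulting grammar:
L → Y id L'
L → x x L'
L' → id L'
L' → ε
Y → x id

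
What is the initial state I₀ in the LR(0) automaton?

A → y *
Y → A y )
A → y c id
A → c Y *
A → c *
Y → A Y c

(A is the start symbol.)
{ [A → . c *], [A → . c Y *], [A → . y *], [A → . y c id], [A' → . A] }

First, augment the grammar with A' → A
I₀ = CLOSURE({ [A' → . A] }):
  [A' → . A] has the dot before A: add [A → . y *], [A → . y c id], [A → . c Y *], [A → . c *]
No further items can be added.

I₀ = { [A → . c *], [A → . c Y *], [A → . y *], [A → . y c id], [A' → . A] }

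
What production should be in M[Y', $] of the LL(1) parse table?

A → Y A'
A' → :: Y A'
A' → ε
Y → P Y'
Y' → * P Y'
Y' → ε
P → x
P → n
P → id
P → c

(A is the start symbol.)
Y' → ε

To find M[Y', $], we find productions for Y' where $ is in the predict set (PREDICT(N → α) = (FIRST(α) \ {ε}) ∪ (FOLLOW(N) if α ⇒* ε)).

Relevant sets:
  FOLLOW(Y') = { $, '::' }

Y' → * P Y': PREDICT = { '*' }
Y' → ε: PREDICT = { $, '::' }
  $ is in predict set, so this production goes in M[Y', $]

M[Y', $] = Y' → ε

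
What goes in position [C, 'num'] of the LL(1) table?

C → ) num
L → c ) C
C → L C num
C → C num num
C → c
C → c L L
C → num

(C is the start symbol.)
C → C num num, C → num

To find M[C, 'num'], we find productions for C where 'num' is in the predict set (PREDICT(N → α) = (FIRST(α) \ {ε}) ∪ (FOLLOW(N) if α ⇒* ε)).

Relevant sets:
  FIRST(L) = { 'c' }
  FIRST(C) = { ')', 'c', 'num' }

C → ) num: PREDICT = { ')' }
C → L C num: PREDICT = { 'c' }
C → C num num: PREDICT = { ')', 'c', 'num' }
  'num' is in predict set, so this production goes in M[C, 'num']
C → c: PREDICT = { 'c' }
C → c L L: PREDICT = { 'c' }
C → num: PREDICT = { 'num' }
  'num' is in predict set, so this production goes in M[C, 'num']

M[C, 'num'] = C → C num num, C → num  (a multiply-defined cell — the grammar is not LL(1))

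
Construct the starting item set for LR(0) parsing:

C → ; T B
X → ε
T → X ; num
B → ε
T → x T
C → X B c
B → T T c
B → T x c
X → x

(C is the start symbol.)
First, augment the grammar with C' → C
I₀ = CLOSURE({ [C' → . C] }):
  [C' → . C] has the dot before C: add [C → . ; T B], [C → . X B c]
  [C → . X B c] has the dot before X: add [X → .], [X → . x]
No further items can be added.

I₀ = { [C → . ; T B], [C → . X B c], [C' → . C], [X → . x], [X → .] }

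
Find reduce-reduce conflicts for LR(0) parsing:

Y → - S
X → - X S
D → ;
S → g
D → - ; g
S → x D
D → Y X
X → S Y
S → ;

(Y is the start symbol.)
Augment with Y' → Y and build the canonical LR(0) collection (I0 = CLOSURE({[Y' → . Y]}), then GOTO on every symbol after a dot until no new states appear). It has 19 states:
  I0: { [Y → . - S], [Y' → . Y] }  — shift
  I1: { [S → . ;], [S → . g], [S → . x D], [Y → - . S] }  — shift
  I2: { [Y' → Y .] }  — accept
  I3: { [S → ; .] }  — reduce
  I4: { [Y → - S .] }  — reduce
  I5: { [S → g .] }  — reduce
  I6: { [D → . - ; g], [D → . ;], [D → . Y X], [S → x . D], [Y → . - S] }  — shift
  I7: { [D → - . ; g], [S → . ;], [S → . g], [S → . x D], [Y → - . S] }  — shift
  I8: { [D → ; .] }  — reduce
  I9: { [S → x D .] }  — reduce
  I10: { [D → Y . X], [S → . ;], [S → . g], [S → . x D], [X → . - X S], [X → . S Y] }  — shift
  I11: { [S → . ;], [S → . g], [S → . x D], [X → - . X S], [X → . - X S], [X → . S Y] }  — shift
  I12: { [X → S . Y], [Y → . - S] }  — shift
  I13: { [D → Y X .] }  — reduce
  I14: { [X → S Y .] }  — reduce
  I15: { [S → . ;], [S → . g], [S → . x D], [X → - X . S] }  — shift
  I16: { [X → - X S .] }  — reduce
  I17: { [D → - ; . g], [S → ; .] }  — shift, reduce
  I18: { [D → - ; g .] }  — reduce

No state contains more than one complete item.

Answer: No reduce-reduce conflicts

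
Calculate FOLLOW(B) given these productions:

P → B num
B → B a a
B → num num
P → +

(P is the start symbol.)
To compute FOLLOW(B), find every occurrence of B on a right-hand side N → α B β: add FIRST(β) \ {ε}, and if β is empty or nullable also add FOLLOW(N). Iterate to a fixed point.

In P → B num: B is followed by num, add FIRST(num) \ {ε} = { 'num' }
In B → B a a: B is followed by a a, add FIRST(a a) \ {ε} = { 'a' }

Taking the union: FOLLOW(B) = { 'a', 'num' }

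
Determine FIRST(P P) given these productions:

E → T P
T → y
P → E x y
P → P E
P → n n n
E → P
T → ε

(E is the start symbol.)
FIRST sets of the non-terminals involved (from the grammar, by fixed-point iteration):
  FIRST(P) = { 'n', 'y' }

To compute FIRST(P P), process the symbols left to right:
Symbol P is a non-terminal. Add FIRST(P) \ {ε} = { 'n', 'y' }
P is not nullable (ε ∉ FIRST(P)), so stop here.
FIRST(P P) = { 'n', 'y' }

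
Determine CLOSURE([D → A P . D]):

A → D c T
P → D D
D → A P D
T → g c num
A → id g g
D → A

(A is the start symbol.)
To compute CLOSURE, for each item [A → α.Bβ] where B is a non-terminal, add [B → .γ] for all productions B → γ; repeat for the newly added items until nothing changes.

Start with: [D → A P . D]
  [D → A P . D] has the dot before D: add [D → . A P D], [D → . A]
  [D → . A P D] has the dot before A: add [A → . D c T], [A → . id g g]
No further items can be added.

CLOSURE = { [A → . D c T], [A → . id g g], [D → . A P D], [D → . A], [D → A P . D] }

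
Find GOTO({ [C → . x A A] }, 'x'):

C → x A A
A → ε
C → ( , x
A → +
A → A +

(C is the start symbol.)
{ [A → . +], [A → . A +], [A → .], [C → x . A A] }

GOTO(I, 'x') = CLOSURE({ [A → αX.β] : [A → α.Xβ] ∈ I, X = 'x' })

Items with dot before 'x', with the dot advanced:
  [C → . x A A] → [C → x . A A]
Closure of the advanced items:
  [C → x . A A] has the dot before A: add [A → .], [A → . +], [A → . A +]

GOTO = { [A → . +], [A → . A +], [A → .], [C → x . A A] }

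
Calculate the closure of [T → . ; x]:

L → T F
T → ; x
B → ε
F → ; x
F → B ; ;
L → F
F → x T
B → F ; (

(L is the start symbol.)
To compute CLOSURE, for each item [A → α.Bβ] where B is a non-terminal, add [B → .γ] for all productions B → γ; repeat for the newly added items until nothing changes.

Start with: [T → . ; x]
The dot precedes the terminal ';', so nothing is added.

CLOSURE = { [T → . ; x] }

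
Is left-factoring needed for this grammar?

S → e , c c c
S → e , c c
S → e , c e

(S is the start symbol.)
Left-factoring is needed when two productions for the same non-terminal
share a common prefix on the right-hand side.

Productions for S:
  S → e , c c c
  S → e , c c
  S → e , c e

Found common prefix 'e , c' in productions for S

Answer: Yes, S has productions with common prefix 'e , c'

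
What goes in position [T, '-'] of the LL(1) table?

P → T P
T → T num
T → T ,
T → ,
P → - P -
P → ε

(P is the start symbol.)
To find M[T, '-'], we find productions for T where '-' is in the predict set (PREDICT(N → α) = (FIRST(α) \ {ε}) ∪ (FOLLOW(N) if α ⇒* ε)).

Relevant sets:
  FIRST(T) = { ',' }

T → T num: PREDICT = { ',' }
T → T ,: PREDICT = { ',' }
T → ,: PREDICT = { ',' }

M[T, '-'] is empty (no production applies)

Answer: Empty (error entry)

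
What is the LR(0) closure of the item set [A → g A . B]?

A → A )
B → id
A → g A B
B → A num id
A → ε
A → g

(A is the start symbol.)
{ [A → . A )], [A → . g A B], [A → . g], [A → .], [A → g A . B], [B → . A num id], [B → . id] }

To compute CLOSURE, for each item [A → α.Bβ] where B is a non-terminal, add [B → .γ] for all productions B → γ; repeat for the newly added items until nothing changes.

Start with: [A → g A . B]
  [A → g A . B] has the dot before B: add [B → . id], [B → . A num id]
  [B → . A num id] has the dot before A: add [A → . A )], [A → . g A B], [A → .], [A → . g]
No further items can be added.

CLOSURE = { [A → . A )], [A → . g A B], [A → . g], [A → .], [A → g A . B], [B → . A num id], [B → . id] }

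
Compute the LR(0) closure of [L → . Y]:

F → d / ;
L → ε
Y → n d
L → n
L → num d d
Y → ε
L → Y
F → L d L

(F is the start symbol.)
To compute CLOSURE, for each item [A → α.Bβ] where B is a non-terminal, add [B → .γ] for all productions B → γ; repeat for the newly added items until nothing changes.

Start with: [L → . Y]
  [L → . Y] has the dot before Y: add [Y → . n d], [Y → .]
No further items can be added.

CLOSURE = { [L → . Y], [Y → . n d], [Y → .] }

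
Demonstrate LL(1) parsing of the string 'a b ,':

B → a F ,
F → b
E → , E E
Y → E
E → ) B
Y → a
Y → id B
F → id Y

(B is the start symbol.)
LL(1) parsing maintains a stack (initially the start symbol over $) and the input. At each step: if the stack top is a terminal, match it against the current input token; if it is a non-terminal N, replace it with the RHS of M[N, lookahead] (the unique production whose predict set contains the lookahead).

Stack is shown with the top on the left.

Stack    Input    Action
------------------------
B $      a b , $  output B → a F ,
a F , $  a b , $  match 'a'
F , $    b , $    output F → b
b , $    b , $    match 'b'
, $      , $      match ','
$        $        accept

The string is accepted.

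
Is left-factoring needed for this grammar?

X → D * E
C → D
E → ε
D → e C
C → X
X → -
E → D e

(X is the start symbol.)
Left-factoring is needed when two productions for the same non-terminal
share a common prefix on the right-hand side.

Productions for X:
  X → D * E
  X → -
Productions for C:
  C → D
  C → X
Productions for E:
  E → ε
  E → D e

No common prefixes found.

Answer: No, left-factoring is not needed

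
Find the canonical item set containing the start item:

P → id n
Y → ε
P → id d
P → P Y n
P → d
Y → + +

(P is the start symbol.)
{ [P → . P Y n], [P → . d], [P → . id d], [P → . id n], [P' → . P] }

First, augment the grammar with P' → P
I₀ = CLOSURE({ [P' → . P] }):
  [P' → . P] has the dot before P: add [P → . id n], [P → . id d], [P → . P Y n], [P → . d]
No further items can be added.

I₀ = { [P → . P Y n], [P → . d], [P → . id d], [P → . id n], [P' → . P] }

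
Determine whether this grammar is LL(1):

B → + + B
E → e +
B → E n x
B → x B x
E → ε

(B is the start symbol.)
Yes, the grammar is LL(1).

A grammar is LL(1) if for each non-terminal N with multiple productions, the predict sets of those productions are pairwise disjoint, where PREDICT(N → α) = (FIRST(α) \ {ε}) ∪ (FOLLOW(N) if α ⇒* ε).

Relevant sets:
  FIRST(E) = { 'e', ε }
  FOLLOW(E) = { 'n' }

For B:
  PREDICT(B → '+' '+' B) = { '+' }
  PREDICT(B → E n x) = { 'e', 'n' }
  PREDICT(B → x B x) = { 'x' }
For E:
  PREDICT(E → e '+') = { 'e' }
  PREDICT(E → ε) = { 'n' }

All predict sets are disjoint. The grammar IS LL(1).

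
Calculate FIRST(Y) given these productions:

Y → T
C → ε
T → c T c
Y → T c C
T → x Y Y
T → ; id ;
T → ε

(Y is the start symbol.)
To compute FIRST(Y), examine every production with Y on the left-hand side, reading each right-hand side left to right until a non-nullable symbol is reached.

FIRST sets of the other non-terminals involved (by the same procedure, iterated to a fixed point):
  FIRST(T) = { ';', 'c', 'x', ε }

From Y → T:
  - T is a non-terminal: add FIRST(T) \ {ε} = { ';', 'c', 'x' }
    T is nullable and nothing follows, so the whole right-hand side can vanish: ε ∈ FIRST(Y)
From Y → T c C:
  - T is a non-terminal: add FIRST(T) \ {ε} = { ';', 'c', 'x' }
    T is nullable, so continue to the next symbol
  - c is a terminal: add 'c' and stop

Collecting: FIRST(Y) = { ';', 'c', 'x', ε }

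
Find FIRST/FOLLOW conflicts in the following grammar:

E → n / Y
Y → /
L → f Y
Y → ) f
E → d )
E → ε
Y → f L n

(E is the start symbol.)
Nullable non-terminals: E.

E: nullable alternative(s) E → ε; FOLLOW(E) = { $ }
  E → n / Y: FIRST \ {ε} = { 'n' } — disjoint from FOLLOW(E)
  E → d ): FIRST \ {ε} = { 'd' } — disjoint from FOLLOW(E)
  E → ε: FIRST \ {ε} = { } — this is the only nullable alternative, skip

L, Y have no nullable alternative, so no FIRST/FOLLOW check is needed there.

No FIRST/FOLLOW conflicts found.

Answer: No FIRST/FOLLOW conflicts.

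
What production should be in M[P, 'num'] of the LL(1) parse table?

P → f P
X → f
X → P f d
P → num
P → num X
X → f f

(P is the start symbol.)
To find M[P, 'num'], we find productions for P where 'num' is in the predict set (PREDICT(N → α) = (FIRST(α) \ {ε}) ∪ (FOLLOW(N) if α ⇒* ε)).

P → f P: PREDICT = { 'f' }
P → num: PREDICT = { 'num' }
  'num' is in predict set, so this production goes in M[P, 'num']
P → num X: PREDICT = { 'num' }
  'num' is in predict set, so this production goes in M[P, 'num']

M[P, 'num'] = P → num, P → num X  (a multiply-defined cell — the grammar is not LL(1))

Answer: P → num, P → num X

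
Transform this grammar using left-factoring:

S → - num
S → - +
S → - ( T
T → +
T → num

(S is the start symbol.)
S → - S'
S' → num
S' → +
S' → ( T
T → +
T → num

Left-factoring transforms A → αβ₁ | αβ₂ into A → αA' and A' → β₁ | β₂
(α is the longest common prefix among the alternatives). Repeat until
no nonterminal has two alternatives with a common prefix.

Round 1: S has alternatives sharing prefix '-'. Introduce S': S → - S'
  Add: S' → num
  Add: S' → +
  Add: S' → ( T

No remaining common prefixes — done.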